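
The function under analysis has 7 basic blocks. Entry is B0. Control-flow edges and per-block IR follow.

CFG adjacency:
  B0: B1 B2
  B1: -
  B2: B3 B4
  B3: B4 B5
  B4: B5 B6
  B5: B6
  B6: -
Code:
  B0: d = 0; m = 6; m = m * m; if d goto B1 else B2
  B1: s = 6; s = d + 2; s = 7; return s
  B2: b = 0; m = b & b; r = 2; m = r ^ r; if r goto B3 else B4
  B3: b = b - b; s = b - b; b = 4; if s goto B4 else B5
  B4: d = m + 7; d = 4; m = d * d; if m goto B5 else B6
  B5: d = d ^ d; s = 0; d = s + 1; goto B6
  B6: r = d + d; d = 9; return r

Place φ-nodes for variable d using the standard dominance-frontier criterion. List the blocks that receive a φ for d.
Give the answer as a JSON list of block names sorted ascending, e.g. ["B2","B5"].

Answer: ["B5", "B6"]

Derivation:
idom tree: B1←B0 B2←B0 B3←B2 B4←B2 B5←B2 B6←B2
Dom∩ at merges:
  B4: preds {B2,B3}: {B0,B2} ∩ {B0,B2,B3} = {B0,B2}; idom=B2
  B5: preds {B3,B4}: {B0,B2,B3} ∩ {B0,B2,B4} = {B0,B2}; idom=B2
  B6: preds {B4,B5}: {B0,B2,B4} ∩ {B0,B2,B5} = {B0,B2}; idom=B2

DF walk-up:
  join B4 pred B2: · stop@B2
  join B4 pred B3: B3 stop@B2
  join B5 pred B3: B3 stop@B2
  join B5 pred B4: B4 stop@B2
  join B6 pred B4: B4 stop@B2
  join B6 pred B5: B5 stop@B2
  B0: DF=∅
  B1: DF=∅
  B2: DF=∅
  B3: DF={B4,B5}
  B4: DF={B5,B6}
  B5: DF={B6}
  B6: DF=∅

φ for d: defs {B0,B4,B5,B6}
  DF⁺ = {B5,B6}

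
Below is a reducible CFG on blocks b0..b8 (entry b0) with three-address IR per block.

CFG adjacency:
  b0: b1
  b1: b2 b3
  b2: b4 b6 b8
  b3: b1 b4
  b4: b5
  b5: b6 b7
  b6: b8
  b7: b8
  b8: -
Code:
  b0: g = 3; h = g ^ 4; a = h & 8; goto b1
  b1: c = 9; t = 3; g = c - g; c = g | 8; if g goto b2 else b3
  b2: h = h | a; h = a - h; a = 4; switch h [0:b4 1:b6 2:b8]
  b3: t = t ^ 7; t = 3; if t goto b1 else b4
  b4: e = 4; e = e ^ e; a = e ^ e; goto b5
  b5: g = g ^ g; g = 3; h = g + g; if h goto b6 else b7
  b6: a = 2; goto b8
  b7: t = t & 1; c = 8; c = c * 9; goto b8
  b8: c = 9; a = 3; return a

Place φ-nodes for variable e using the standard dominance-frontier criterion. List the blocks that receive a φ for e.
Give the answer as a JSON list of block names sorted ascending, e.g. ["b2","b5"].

Answer: ["b6", "b8"]

Derivation:
idom tree: b1←b0 b2←b1 b3←b1 b4←b1 b5←b4 b6←b1 b7←b5 b8←b1
Join-block Dom:
  b1: preds {b0,b3}: {b0} ∩ {b0,b1,b3} = {b0}; idom=b0
  b4: preds {b2,b3}: {b0,b1,b2} ∩ {b0,b1,b3} = {b0,b1}; idom=b1
  b6: preds {b2,b5}: {b0,b1,b2} ∩ {b0,b1,b4,b5} = {b0,b1}; idom=b1
  b8: preds {b2,b6,b7}: {b0,b1,b2} ∩ {b0,b1,b6} ∩ {b0,b1,b4,b5,b7} = {b0,b1}; idom=b1

DF derivation:
  b1←b0: walk · to b0
  b1←b3: walk b3→b1 to b0
  b4←b2: walk b2 to b1
  b4←b3: walk b3 to b1
  b6←b2: walk b2 to b1
  b6←b5: walk b5→b4 to b1
  b8←b2: walk b2 to b1
  b8←b6: walk b6 to b1
  b8←b7: walk b7→b5→b4 to b1
  b0 → ∅
  b1 → {b1}
  b2 → {b4,b6,b8}
  b3 → {b1,b4}
  b4 → {b6,b8}
  b5 → {b6,b8}
  b6 → {b8}
  b7 → {b8}
  b8 → ∅

φ for e: defs {b4}
  DF⁺ = {b6,b8}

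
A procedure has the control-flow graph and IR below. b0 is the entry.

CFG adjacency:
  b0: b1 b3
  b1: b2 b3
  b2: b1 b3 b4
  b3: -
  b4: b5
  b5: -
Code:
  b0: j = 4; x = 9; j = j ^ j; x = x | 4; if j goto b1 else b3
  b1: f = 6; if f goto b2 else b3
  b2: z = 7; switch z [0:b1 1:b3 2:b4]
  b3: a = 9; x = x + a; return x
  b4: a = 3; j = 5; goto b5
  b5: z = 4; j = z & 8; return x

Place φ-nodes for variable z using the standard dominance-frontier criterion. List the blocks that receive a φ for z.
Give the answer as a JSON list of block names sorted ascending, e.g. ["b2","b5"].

idom tree: b1←b0 b2←b1 b3←b0 b4←b2 b5←b4
Dom∩ at merges:
  b1: preds {b0,b2}: {b0} ∩ {b0,b1,b2} = {b0}; idom=b0
  b3: preds {b0,b1,b2}: {b0} ∩ {b0,b1} ∩ {b0,b1,b2} = {b0}; idom=b0

Frontier:
  b1←b0: walk · to b0
  b1←b2: walk b2→b1 to b0
  b3←b0: walk · to b0
  b3←b1: walk b1 to b0
  b3←b2: walk b2→b1 to b0
  b0: DF=∅
  b1: DF={b1,b3}
  b2: DF={b1,b3}
  b3: DF=∅
  b4: DF=∅
  b5: DF=∅

φ for z: defs {b2,b5}
  DF⁺ = {b1,b3}

Answer: ["b1", "b3"]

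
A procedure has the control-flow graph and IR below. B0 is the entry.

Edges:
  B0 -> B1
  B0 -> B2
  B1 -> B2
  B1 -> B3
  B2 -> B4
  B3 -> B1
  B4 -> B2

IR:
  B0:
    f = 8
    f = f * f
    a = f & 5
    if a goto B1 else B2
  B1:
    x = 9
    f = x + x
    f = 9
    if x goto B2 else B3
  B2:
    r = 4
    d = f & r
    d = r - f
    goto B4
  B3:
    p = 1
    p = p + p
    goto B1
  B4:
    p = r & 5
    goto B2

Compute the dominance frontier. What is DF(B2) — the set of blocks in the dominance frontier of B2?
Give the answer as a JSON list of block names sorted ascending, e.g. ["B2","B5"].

idom tree: B1←B0 B2←B0 B3←B1 B4←B2
Join-block Dom:
  B1: preds {B0,B3}: {B0} ∩ {B0,B1,B3} = {B0}; idom=B0
  B2: preds {B0,B1,B4}: {B0} ∩ {B0,B1} ∩ {B0,B2,B4} = {B0}; idom=B0

DF derivation:
  B1←B0: walk · to B0
  B1←B3: walk B3→B1 to B0
  B2←B0: walk · to B0
  B2←B1: walk B1 to B0
  B2←B4: walk B4→B2 to B0
  B0: DF=∅
  B1: DF={B1,B2}
  B2: DF={B2}
  B3: DF={B1}
  B4: DF={B2}

DF(B2) = ["B2"]

Answer: ["B2"]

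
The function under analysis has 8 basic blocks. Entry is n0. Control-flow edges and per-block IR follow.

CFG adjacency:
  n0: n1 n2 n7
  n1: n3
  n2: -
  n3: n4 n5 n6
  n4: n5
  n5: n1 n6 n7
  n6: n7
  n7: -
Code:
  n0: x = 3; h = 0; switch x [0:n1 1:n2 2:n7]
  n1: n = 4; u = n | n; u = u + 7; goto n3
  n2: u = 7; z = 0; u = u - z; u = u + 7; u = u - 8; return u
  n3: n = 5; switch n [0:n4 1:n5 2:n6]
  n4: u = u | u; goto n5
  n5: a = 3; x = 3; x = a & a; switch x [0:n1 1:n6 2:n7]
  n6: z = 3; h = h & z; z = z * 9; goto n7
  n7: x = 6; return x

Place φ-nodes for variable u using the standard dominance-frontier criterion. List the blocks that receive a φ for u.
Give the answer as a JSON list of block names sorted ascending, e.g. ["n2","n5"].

idom tree: n1←n0 n2←n0 n3←n1 n4←n3 n5←n3 n6←n3 n7←n0
Join-block Dom:
  n1: preds {n0,n5}: {n0} ∩ {n0,n1,n3,n5} = {n0}; idom=n0
  n5: preds {n3,n4}: {n0,n1,n3} ∩ {n0,n1,n3,n4} = {n0,n1,n3}; idom=n3
  n6: preds {n3,n5}: {n0,n1,n3} ∩ {n0,n1,n3,n5} = {n0,n1,n3}; idom=n3
  n7: preds {n0,n5,n6}: {n0} ∩ {n0,n1,n3,n5} ∩ {n0,n1,n3,n6} = {n0}; idom=n0

DF walk-up:
  n1←n0: walk · to n0
  n1←n5: walk n5→n3→n1 to n0
  n5←n3: walk · to n3
  n5←n4: walk n4 to n3
  n6←n3: walk · to n3
  n6←n5: walk n5 to n3
  n7←n0: walk · to n0
  n7←n5: walk n5→n3→n1 to n0
  n7←n6: walk n6→n3→n1 to n0
  DF(n0)=∅
  DF(n1)={n1,n7}
  DF(n2)=∅
  DF(n3)={n1,n7}
  DF(n4)={n5}
  DF(n5)={n1,n6,n7}
  DF(n6)={n7}
  DF(n7)=∅

φ for u: defs {n1,n2,n4}
  DF⁺ = {n1,n5,n6,n7}

Answer: ["n1", "n5", "n6", "n7"]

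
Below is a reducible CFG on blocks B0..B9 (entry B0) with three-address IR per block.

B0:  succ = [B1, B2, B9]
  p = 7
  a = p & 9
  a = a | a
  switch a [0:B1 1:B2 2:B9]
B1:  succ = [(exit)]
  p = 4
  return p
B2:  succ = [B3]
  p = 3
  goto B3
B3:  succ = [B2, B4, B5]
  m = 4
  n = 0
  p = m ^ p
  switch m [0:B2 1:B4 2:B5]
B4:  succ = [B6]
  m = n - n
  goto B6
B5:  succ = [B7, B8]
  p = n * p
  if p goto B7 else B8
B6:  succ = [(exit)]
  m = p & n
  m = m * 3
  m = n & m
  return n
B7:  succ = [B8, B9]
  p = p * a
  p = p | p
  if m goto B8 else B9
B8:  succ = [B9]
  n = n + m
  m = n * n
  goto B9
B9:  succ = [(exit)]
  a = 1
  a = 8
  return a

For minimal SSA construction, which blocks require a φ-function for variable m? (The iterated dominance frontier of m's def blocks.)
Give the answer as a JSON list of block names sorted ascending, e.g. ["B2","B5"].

Answer: ["B2", "B9"]

Derivation:
idom tree: B1←B0 B2←B0 B3←B2 B4←B3 B5←B3 B6←B4 B7←B5 B8←B5 B9←B0
Dom∩ at merges:
  B2: preds {B0,B3}: {B0} ∩ {B0,B2,B3} = {B0}; idom=B0
  B8: preds {B5,B7}: {B0,B2,B3,B5} ∩ {B0,B2,B3,B5,B7} = {B0,B2,B3,B5}; idom=B5
  B9: preds {B0,B7,B8}: {B0} ∩ {B0,B2,B3,B5,B7} ∩ {B0,B2,B3,B5,B8} = {B0}; idom=B0

DF walk-up:
  B2←B0: walk · to B0
  B2←B3: walk B3→B2 to B0
  B8←B5: walk · to B5
  B8←B7: walk B7 to B5
  B9←B0: walk · to B0
  B9←B7: walk B7→B5→B3→B2 to B0
  B9←B8: walk B8→B5→B3→B2 to B0
  B0: DF=∅
  B1: DF=∅
  B2: DF={B2,B9}
  B3: DF={B2,B9}
  B4: DF=∅
  B5: DF={B9}
  B6: DF=∅
  B7: DF={B8,B9}
  B8: DF={B9}
  B9: DF=∅

φ for m: defs {B3,B4,B6,B8}
  DF⁺ = {B2,B9}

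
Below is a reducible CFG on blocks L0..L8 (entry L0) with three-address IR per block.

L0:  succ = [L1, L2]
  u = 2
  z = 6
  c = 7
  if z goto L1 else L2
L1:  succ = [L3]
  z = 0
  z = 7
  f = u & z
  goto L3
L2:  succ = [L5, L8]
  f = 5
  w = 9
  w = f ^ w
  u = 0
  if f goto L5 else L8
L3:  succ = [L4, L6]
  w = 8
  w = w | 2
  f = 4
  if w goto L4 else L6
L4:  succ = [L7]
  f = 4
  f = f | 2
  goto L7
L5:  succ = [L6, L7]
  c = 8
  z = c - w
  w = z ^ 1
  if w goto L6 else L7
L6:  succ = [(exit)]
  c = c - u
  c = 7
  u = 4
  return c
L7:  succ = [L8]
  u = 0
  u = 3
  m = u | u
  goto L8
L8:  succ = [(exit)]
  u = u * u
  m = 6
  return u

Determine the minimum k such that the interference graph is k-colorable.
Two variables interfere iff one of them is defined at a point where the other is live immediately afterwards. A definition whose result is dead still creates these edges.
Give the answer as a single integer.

def/use:
  L0: {c,u,z} / ∅
  L1: {f,z} / {u}
  L2: {f,u,w} / ∅
  L3: {f,w} / ∅
  L4: {f} / ∅
  L5: {c,w,z} / {w}
  L6: {c,u} / {c,u}
  L7: {m,u} / ∅
  L8: {m,u} / {u}

Liveness:
  live L0: ∅→{c,u}
  live L1: {c,u}→{c,u}
  live L2: ∅→{u,w}
  live L3: {c,u}→{c,u}
  live L4: ∅→∅
  live L5: {u,w}→{c,u}
  live L6: {c,u}→∅
  live L7: ∅→{u}
  live L8: {u}→∅

Interfere edges:
  c — {f,u,w,z}
  f — {c,u,w}
  m — {u}
  u — {c,f,m,w,z}
  w — {c,f,u}
  z — {c,u}

Colouring:
  lower bound: {c,f,u,w} mutually conflict ⇒ χ ≥ 4
  4-colouring: r0={u}  r1={c,m}  r2={f,z}  r3={w}
  χ = 4

Answer: 4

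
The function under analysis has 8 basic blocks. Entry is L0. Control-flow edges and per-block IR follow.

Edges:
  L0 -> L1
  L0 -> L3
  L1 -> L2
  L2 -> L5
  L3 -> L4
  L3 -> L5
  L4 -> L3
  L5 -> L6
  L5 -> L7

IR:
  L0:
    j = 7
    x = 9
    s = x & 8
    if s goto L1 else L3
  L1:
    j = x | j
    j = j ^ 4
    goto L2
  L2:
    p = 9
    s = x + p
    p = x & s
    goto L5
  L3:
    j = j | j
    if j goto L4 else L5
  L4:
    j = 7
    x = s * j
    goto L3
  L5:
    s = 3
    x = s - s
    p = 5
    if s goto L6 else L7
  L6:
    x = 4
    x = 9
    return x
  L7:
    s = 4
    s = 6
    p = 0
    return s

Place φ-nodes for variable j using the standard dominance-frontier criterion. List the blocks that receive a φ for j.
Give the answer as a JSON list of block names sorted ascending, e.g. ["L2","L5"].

Answer: ["L3", "L5"]

Derivation:
idom tree: L1←L0 L2←L1 L3←L0 L4←L3 L5←L0 L6←L5 L7←L5
Dom∩ at merges:
  L3: preds {L0,L4}: {L0} ∩ {L0,L3,L4} = {L0}; idom=L0
  L5: preds {L2,L3}: {L0,L1,L2} ∩ {L0,L3} = {L0}; idom=L0

DF walk-up:
  join L3 pred L0: · stop@L0
  join L3 pred L4: L4→L3 stop@L0
  join L5 pred L2: L2→L1 stop@L0
  join L5 pred L3: L3 stop@L0
  DF(L0)=∅
  DF(L1)={L5}
  DF(L2)={L5}
  DF(L3)={L3,L5}
  DF(L4)={L3}
  DF(L5)=∅
  DF(L6)=∅
  DF(L7)=∅

φ for j: defs {L0,L1,L3,L4}
  DF⁺ = {L3,L5}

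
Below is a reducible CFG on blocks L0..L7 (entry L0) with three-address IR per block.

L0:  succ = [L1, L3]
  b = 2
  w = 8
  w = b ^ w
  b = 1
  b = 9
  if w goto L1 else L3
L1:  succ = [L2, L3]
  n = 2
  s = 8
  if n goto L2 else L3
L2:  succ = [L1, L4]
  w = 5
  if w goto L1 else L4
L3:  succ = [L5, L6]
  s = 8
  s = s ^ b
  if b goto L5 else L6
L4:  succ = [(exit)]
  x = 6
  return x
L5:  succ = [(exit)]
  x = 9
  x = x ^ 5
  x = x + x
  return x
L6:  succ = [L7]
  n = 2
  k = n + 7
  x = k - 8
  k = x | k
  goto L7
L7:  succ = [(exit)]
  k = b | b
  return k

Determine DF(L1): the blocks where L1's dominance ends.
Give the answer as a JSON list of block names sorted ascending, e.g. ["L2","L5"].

idom tree: L1←L0 L2←L1 L3←L0 L4←L2 L5←L3 L6←L3 L7←L6
Join-block Dom:
  L1: preds {L0,L2}: {L0} ∩ {L0,L1,L2} = {L0}; idom=L0
  L3: preds {L0,L1}: {L0} ∩ {L0,L1} = {L0}; idom=L0

DF walk-up:
  join L1 pred L0: · stop@L0
  join L1 pred L2: L2→L1 stop@L0
  join L3 pred L0: · stop@L0
  join L3 pred L1: L1 stop@L0
  L0 → ∅
  L1 → {L1,L3}
  L2 → {L1}
  L3 → ∅
  L4 → ∅
  L5 → ∅
  L6 → ∅
  L7 → ∅

DF(L1) = ["L1", "L3"]

Answer: ["L1", "L3"]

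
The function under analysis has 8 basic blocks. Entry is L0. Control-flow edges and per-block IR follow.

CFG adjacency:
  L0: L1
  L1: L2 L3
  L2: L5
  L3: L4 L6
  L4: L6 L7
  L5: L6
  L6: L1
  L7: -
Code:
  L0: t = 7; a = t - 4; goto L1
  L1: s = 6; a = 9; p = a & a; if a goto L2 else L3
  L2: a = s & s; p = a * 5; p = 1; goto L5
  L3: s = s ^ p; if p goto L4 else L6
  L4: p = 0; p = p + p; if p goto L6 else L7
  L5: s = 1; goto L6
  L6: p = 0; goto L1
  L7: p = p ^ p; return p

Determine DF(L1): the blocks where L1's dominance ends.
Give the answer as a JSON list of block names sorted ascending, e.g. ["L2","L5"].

idom tree: L1←L0 L2←L1 L3←L1 L4←L3 L5←L2 L6←L1 L7←L4
Dom at joins:
  L1: preds {L0,L6}: {L0} ∩ {L0,L1,L6} = {L0}; idom=L0
  L6: preds {L3,L4,L5}: {L0,L1,L3} ∩ {L0,L1,L3,L4} ∩ {L0,L1,L2,L5} = {L0,L1}; idom=L1

DF walk-up:
  L1←L0: walk · to L0
  L1←L6: walk L6→L1 to L0
  L6←L3: walk L3 to L1
  L6←L4: walk L4→L3 to L1
  L6←L5: walk L5→L2 to L1
  L0 → ∅
  L1 → {L1}
  L2 → {L6}
  L3 → {L6}
  L4 → {L6}
  L5 → {L6}
  L6 → {L1}
  L7 → ∅

DF(L1) = ["L1"]

Answer: ["L1"]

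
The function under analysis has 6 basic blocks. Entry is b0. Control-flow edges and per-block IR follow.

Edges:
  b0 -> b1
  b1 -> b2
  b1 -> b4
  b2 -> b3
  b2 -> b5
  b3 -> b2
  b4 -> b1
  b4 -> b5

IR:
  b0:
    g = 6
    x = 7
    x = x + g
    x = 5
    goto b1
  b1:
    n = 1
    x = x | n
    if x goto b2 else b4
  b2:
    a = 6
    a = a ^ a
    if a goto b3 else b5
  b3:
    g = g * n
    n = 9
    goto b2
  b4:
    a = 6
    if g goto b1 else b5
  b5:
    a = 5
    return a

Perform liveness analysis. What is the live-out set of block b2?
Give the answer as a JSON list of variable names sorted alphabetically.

Answer: ["g", "n"]

Analysis:
Per-block:
  b0 def {g,x} use ∅
  b1 def {n,x} use {x}
  b2 def {a} use ∅
  b3 def {g,n} use {g,n}
  b4 def {a} use {g}
  b5 def {a} use ∅

Liveness:
  b0 li=∅ lo={g,x}
  b1 li={g,x} lo={g,n,x}
  b2 li={g,n} lo={g,n}
  b3 li={g,n} lo={g,n}
  b4 li={g,x} lo={g,x}
  b5 li=∅ lo=∅

live-out(b2) = ["g", "n"]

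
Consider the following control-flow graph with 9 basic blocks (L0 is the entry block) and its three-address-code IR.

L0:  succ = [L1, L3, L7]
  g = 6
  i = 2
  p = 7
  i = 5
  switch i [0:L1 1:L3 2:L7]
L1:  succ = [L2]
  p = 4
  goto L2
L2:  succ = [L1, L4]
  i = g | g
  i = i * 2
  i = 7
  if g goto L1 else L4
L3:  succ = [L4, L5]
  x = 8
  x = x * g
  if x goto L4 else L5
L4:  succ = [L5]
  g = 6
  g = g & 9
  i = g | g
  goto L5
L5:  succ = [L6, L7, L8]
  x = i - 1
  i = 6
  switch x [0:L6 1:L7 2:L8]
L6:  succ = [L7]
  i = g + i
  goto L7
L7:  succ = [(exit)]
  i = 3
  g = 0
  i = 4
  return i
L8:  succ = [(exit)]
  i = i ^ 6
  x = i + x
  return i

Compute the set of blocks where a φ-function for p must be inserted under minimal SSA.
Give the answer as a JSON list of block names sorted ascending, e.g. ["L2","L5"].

Answer: ["L1", "L4", "L5", "L7"]

Analysis:
idom tree: L1←L0 L2←L1 L3←L0 L4←L0 L5←L0 L6←L5 L7←L0 L8←L5
Dom at joins:
  L1: preds {L0,L2}: {L0} ∩ {L0,L1,L2} = {L0}; idom=L0
  L4: preds {L2,L3}: {L0,L1,L2} ∩ {L0,L3} = {L0}; idom=L0
  L5: preds {L3,L4}: {L0,L3} ∩ {L0,L4} = {L0}; idom=L0
  L7: preds {L0,L5,L6}: {L0} ∩ {L0,L5} ∩ {L0,L5,L6} = {L0}; idom=L0

Frontier:
  L1←L0: walk · to L0
  L1←L2: walk L2→L1 to L0
  L4←L2: walk L2→L1 to L0
  L4←L3: walk L3 to L0
  L5←L3: walk L3 to L0
  L5←L4: walk L4 to L0
  L7←L0: walk · to L0
  L7←L5: walk L5 to L0
  L7←L6: walk L6→L5 to L0
  L0: DF=∅
  L1: DF={L1,L4}
  L2: DF={L1,L4}
  L3: DF={L4,L5}
  L4: DF={L5}
  L5: DF={L7}
  L6: DF={L7}
  L7: DF=∅
  L8: DF=∅

φ for p: defs {L0,L1}
  DF⁺ = {L1,L4,L5,L7}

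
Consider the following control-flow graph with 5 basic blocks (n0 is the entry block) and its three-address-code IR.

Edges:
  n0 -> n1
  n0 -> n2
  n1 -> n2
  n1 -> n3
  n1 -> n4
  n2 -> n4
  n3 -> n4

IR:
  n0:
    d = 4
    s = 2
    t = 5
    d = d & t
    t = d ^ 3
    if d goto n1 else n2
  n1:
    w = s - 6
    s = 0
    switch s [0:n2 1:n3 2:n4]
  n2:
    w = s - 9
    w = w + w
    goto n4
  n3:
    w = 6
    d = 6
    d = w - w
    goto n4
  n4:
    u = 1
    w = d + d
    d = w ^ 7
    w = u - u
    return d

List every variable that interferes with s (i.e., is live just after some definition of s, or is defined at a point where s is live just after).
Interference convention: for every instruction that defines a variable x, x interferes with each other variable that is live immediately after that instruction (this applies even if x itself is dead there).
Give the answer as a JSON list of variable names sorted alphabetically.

Block summaries:
  n0 def {d,s,t} use ∅
  n1 def {s,w} use {s}
  n2 def {w} use {s}
  n3 def {d,w} use ∅
  n4 def {d,u,w} use {d}

Live sets:
  live n0: ∅→{d,s}
  live n1: {d,s}→{d,s}
  live n2: {d,s}→{d}
  live n3: ∅→{d}
  live n4: {d}→∅

Interference:
  d — {s,t,u,w}
  s — {d,t}
  t — {d,s}
  u — {d,w}
  w — {d,u}

N(s) = ["d", "t"]

Answer: ["d", "t"]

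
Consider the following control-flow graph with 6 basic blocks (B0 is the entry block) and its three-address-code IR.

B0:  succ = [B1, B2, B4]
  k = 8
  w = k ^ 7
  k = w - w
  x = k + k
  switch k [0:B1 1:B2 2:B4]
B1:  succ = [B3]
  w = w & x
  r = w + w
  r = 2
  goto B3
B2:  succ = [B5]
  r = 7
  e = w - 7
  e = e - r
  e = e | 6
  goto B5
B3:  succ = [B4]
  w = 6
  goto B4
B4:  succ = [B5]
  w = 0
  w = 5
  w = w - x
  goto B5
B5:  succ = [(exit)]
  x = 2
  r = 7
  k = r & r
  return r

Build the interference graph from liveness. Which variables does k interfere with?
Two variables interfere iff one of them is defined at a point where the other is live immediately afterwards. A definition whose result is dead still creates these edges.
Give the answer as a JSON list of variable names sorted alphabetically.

Answer: ["r", "w", "x"]

Working:
Block summaries:
  B0: def={k,w,x} ue=∅
  B1: def={r,w} ue={w,x}
  B2: def={e,r} ue={w}
  B3: def={w} ue=∅
  B4: def={w} ue={x}
  B5: def={k,r,x} ue=∅

Live sets:
  live B0: ∅→{w,x}
  live B1: {w,x}→{x}
  live B2: {w}→∅
  live B3: {x}→{x}
  live B4: {x}→∅
  live B5: ∅→∅

Interfere edges:
  e: {r}
  k: {r,w,x}
  r: {e,k,w,x}
  w: {k,r,x}
  x: {k,r,w}

N(k) = ["r", "w", "x"]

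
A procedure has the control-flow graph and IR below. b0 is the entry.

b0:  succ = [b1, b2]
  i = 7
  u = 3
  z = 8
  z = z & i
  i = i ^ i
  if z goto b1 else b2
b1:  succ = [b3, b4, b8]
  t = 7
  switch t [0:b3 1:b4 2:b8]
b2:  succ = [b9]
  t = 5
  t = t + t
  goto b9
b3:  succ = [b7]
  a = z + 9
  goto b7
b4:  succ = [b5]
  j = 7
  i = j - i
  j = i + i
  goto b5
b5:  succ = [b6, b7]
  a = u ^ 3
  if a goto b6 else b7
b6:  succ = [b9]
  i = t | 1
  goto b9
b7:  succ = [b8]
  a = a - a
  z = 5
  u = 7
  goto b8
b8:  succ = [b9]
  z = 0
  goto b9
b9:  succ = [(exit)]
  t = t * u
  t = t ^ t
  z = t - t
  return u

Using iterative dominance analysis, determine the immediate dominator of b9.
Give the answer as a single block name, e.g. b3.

idom tree: b1←b0 b2←b0 b3←b1 b4←b1 b5←b4 b6←b5 b7←b1 b8←b1 b9←b0
Join-block Dom:
  b7: preds {b3,b5}: {b0,b1,b3} ∩ {b0,b1,b4,b5} = {b0,b1}; idom=b1
  b8: preds {b1,b7}: {b0,b1} ∩ {b0,b1,b7} = {b0,b1}; idom=b1
  b9: preds {b2,b6,b8}: {b0,b2} ∩ {b0,b1,b4,b5,b6} ∩ {b0,b1,b8} = {b0}; idom=b0

idom(b9) = b0

Answer: b0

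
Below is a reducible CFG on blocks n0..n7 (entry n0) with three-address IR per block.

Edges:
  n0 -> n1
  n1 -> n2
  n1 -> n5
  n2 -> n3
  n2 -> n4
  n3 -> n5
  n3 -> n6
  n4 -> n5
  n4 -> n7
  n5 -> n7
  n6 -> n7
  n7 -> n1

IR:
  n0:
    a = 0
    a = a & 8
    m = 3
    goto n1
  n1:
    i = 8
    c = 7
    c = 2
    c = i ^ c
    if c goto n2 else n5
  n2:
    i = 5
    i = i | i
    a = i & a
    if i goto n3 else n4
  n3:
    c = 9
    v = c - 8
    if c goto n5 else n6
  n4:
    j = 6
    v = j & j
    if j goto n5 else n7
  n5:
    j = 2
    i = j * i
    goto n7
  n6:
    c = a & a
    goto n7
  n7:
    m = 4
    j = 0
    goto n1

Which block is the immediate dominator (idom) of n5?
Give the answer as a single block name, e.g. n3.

idom tree: n1←n0 n2←n1 n3←n2 n4←n2 n5←n1 n6←n3 n7←n1
Dom at joins:
  n1: preds {n0,n7}: {n0} ∩ {n0,n1,n7} = {n0}; idom=n0
  n5: preds {n1,n3,n4}: {n0,n1} ∩ {n0,n1,n2,n3} ∩ {n0,n1,n2,n4} = {n0,n1}; idom=n1
  n7: preds {n4,n5,n6}: {n0,n1,n2,n4} ∩ {n0,n1,n5} ∩ {n0,n1,n2,n3,n6} = {n0,n1}; idom=n1

idom(n5) = n1

Answer: n1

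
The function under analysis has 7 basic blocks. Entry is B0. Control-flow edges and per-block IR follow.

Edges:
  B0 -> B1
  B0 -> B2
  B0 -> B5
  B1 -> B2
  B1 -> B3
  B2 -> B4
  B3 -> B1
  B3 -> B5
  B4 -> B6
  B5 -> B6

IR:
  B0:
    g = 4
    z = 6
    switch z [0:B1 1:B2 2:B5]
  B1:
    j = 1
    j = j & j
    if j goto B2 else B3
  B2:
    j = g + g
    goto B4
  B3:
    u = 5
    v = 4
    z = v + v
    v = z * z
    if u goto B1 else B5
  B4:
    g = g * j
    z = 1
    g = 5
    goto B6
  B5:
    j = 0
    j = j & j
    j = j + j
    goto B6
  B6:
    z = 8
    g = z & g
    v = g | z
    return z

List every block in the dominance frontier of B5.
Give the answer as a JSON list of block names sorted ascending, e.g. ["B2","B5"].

idom tree: B1←B0 B2←B0 B3←B1 B4←B2 B5←B0 B6←B0
Dom at joins:
  B1: preds {B0,B3}: {B0} ∩ {B0,B1,B3} = {B0}; idom=B0
  B2: preds {B0,B1}: {B0} ∩ {B0,B1} = {B0}; idom=B0
  B5: preds {B0,B3}: {B0} ∩ {B0,B1,B3} = {B0}; idom=B0
  B6: preds {B4,B5}: {B0,B2,B4} ∩ {B0,B5} = {B0}; idom=B0

Frontier:
  B1←B0: walk · to B0
  B1←B3: walk B3→B1 to B0
  B2←B0: walk · to B0
  B2←B1: walk B1 to B0
  B5←B0: walk · to B0
  B5←B3: walk B3→B1 to B0
  B6←B4: walk B4→B2 to B0
  B6←B5: walk B5 to B0
  B0 → ∅
  B1 → {B1,B2,B5}
  B2 → {B6}
  B3 → {B1,B5}
  B4 → {B6}
  B5 → {B6}
  B6 → ∅

DF(B5) = ["B6"]

Answer: ["B6"]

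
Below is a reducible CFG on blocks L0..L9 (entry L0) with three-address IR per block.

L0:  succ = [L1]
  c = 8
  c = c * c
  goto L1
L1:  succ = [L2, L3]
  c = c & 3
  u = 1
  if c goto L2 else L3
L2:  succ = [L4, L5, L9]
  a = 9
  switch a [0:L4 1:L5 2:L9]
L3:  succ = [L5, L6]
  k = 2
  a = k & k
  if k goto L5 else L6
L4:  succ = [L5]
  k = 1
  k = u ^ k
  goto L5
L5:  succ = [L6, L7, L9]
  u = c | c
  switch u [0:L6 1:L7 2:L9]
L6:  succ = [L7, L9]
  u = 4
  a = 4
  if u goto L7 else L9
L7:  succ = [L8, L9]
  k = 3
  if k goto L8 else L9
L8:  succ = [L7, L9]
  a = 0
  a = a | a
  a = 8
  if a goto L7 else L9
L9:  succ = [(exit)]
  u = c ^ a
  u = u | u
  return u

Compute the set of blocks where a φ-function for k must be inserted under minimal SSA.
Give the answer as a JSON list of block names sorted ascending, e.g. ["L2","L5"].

idom tree: L1←L0 L2←L1 L3←L1 L4←L2 L5←L1 L6←L1 L7←L1 L8←L7 L9←L1
Dom∩ at merges:
  L5: preds {L2,L3,L4}: {L0,L1,L2} ∩ {L0,L1,L3} ∩ {L0,L1,L2,L4} = {L0,L1}; idom=L1
  L6: preds {L3,L5}: {L0,L1,L3} ∩ {L0,L1,L5} = {L0,L1}; idom=L1
  L7: preds {L5,L6,L8}: {L0,L1,L5} ∩ {L0,L1,L6} ∩ {L0,L1,L7,L8} = {L0,L1}; idom=L1
  L9: preds {L2,L5,L6,L7,L8}: {L0,L1,L2} ∩ {L0,L1,L5} ∩ {L0,L1,L6} ∩ {L0,L1,L7} ∩ {L0,L1,L7,L8} = {L0,L1}; idom=L1

DF derivation:
  L5←L2: walk L2 to L1
  L5←L3: walk L3 to L1
  L5←L4: walk L4→L2 to L1
  L6←L3: walk L3 to L1
  L6←L5: walk L5 to L1
  L7←L5: walk L5 to L1
  L7←L6: walk L6 to L1
  L7←L8: walk L8→L7 to L1
  L9←L2: walk L2 to L1
  L9←L5: walk L5 to L1
  L9←L6: walk L6 to L1
  L9←L7: walk L7 to L1
  L9←L8: walk L8→L7 to L1
  DF(L0)=∅
  DF(L1)=∅
  DF(L2)={L5,L9}
  DF(L3)={L5,L6}
  DF(L4)={L5}
  DF(L5)={L6,L7,L9}
  DF(L6)={L7,L9}
  DF(L7)={L7,L9}
  DF(L8)={L7,L9}
  DF(L9)=∅

φ for k: defs {L3,L4,L7}
  DF⁺ = {L5,L6,L7,L9}

Answer: ["L5", "L6", "L7", "L9"]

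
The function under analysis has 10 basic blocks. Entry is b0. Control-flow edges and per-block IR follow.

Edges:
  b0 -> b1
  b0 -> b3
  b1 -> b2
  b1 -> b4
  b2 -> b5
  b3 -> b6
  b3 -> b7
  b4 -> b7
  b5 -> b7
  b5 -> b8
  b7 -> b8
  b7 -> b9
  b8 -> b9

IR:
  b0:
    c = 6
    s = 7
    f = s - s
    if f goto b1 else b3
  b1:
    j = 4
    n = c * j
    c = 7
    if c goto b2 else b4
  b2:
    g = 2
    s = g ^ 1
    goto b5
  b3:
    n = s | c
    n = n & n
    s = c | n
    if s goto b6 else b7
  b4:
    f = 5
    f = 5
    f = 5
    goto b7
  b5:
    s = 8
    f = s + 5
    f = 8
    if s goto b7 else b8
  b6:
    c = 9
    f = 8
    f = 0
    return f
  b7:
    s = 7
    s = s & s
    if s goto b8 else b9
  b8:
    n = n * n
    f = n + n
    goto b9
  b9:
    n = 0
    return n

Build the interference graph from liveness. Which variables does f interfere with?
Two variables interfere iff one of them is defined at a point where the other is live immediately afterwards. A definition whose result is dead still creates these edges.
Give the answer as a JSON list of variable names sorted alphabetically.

Block summaries:
  b0 def {c,f,s} use ∅
  b1 def {c,j,n} use {c}
  b2 def {g,s} use ∅
  b3 def {n,s} use {c,s}
  b4 def {f} use ∅
  b5 def {f,s} use ∅
  b6 def {c,f} use ∅
  b7 def {s} use ∅
  b8 def {f,n} use {n}
  b9 def {n} use ∅

Backward fixpoint:
  b0 li=∅ lo={c,s}
  b1 li={c} lo={n}
  b2 li={n} lo={n}
  b3 li={c,s} lo={n}
  b4 li={n} lo={n}
  b5 li={n} lo={n}
  b6 li=∅ lo=∅
  b7 li={n} lo={n}
  b8 li={n} lo=∅
  b9 li=∅ lo=∅

Interfere edges:
  c↔{f,j,n,s}
  f↔{c,n,s}
  g↔{n}
  j↔{c}
  n↔{c,f,g,s}
  s↔{c,f,n}

N(f) = ["c", "n", "s"]

Answer: ["c", "n", "s"]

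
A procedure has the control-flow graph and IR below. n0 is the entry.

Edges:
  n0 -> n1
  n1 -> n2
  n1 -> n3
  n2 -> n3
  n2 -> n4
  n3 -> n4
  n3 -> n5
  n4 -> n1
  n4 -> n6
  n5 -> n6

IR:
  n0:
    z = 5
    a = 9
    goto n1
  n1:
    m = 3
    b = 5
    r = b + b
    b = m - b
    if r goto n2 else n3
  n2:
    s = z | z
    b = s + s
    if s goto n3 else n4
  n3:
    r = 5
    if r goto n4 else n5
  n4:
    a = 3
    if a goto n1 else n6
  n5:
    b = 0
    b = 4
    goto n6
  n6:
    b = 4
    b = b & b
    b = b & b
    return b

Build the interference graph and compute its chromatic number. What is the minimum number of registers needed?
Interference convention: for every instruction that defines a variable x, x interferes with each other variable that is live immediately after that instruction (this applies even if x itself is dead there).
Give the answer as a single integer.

Per-block:
  n0 def {a,z} use ∅
  n1 def {b,m,r} use ∅
  n2 def {b,s} use {z}
  n3 def {r} use ∅
  n4 def {a} use ∅
  n5 def {b} use ∅
  n6 def {b} use ∅

Liveness:
  n0: in=∅ out={z}
  n1: in={z} out={z}
  n2: in={z} out={z}
  n3: in={z} out={z}
  n4: in={z} out={z}
  n5: in=∅ out=∅
  n6: in=∅ out=∅

Interfere edges:
  a: {z}
  b: {m,r,s,z}
  m: {b,r,z}
  r: {b,m,z}
  s: {b,z}
  z: {a,b,m,r,s}

Registers:
  lower bound: {b,m,r,z} mutually conflict ⇒ χ ≥ 4
  4-colouring: r0={z}  r1={a,b}  r2={m,s}  r3={r}
  χ = 4

Answer: 4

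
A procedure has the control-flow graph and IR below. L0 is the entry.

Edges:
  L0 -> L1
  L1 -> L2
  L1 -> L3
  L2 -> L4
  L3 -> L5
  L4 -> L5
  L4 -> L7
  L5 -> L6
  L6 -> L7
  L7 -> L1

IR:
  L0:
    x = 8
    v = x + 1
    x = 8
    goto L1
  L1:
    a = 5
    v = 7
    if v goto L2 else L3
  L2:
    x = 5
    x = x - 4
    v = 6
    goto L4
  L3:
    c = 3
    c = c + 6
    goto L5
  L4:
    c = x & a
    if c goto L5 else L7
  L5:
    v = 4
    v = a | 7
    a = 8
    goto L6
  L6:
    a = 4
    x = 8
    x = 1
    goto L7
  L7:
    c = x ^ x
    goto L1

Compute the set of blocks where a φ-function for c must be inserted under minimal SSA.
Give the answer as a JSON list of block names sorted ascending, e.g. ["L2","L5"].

idom tree: L1←L0 L2←L1 L3←L1 L4←L2 L5←L1 L6←L5 L7←L1
Dom∩ at merges:
  L1: preds {L0,L7}: {L0} ∩ {L0,L1,L7} = {L0}; idom=L0
  L5: preds {L3,L4}: {L0,L1,L3} ∩ {L0,L1,L2,L4} = {L0,L1}; idom=L1
  L7: preds {L4,L6}: {L0,L1,L2,L4} ∩ {L0,L1,L5,L6} = {L0,L1}; idom=L1

Frontier:
  L1←L0: walk · to L0
  L1←L7: walk L7→L1 to L0
  L5←L3: walk L3 to L1
  L5←L4: walk L4→L2 to L1
  L7←L4: walk L4→L2 to L1
  L7←L6: walk L6→L5 to L1
  L0 → ∅
  L1 → {L1}
  L2 → {L5,L7}
  L3 → {L5}
  L4 → {L5,L7}
  L5 → {L7}
  L6 → {L7}
  L7 → {L1}

φ for c: defs {L3,L4,L7}
  DF⁺ = {L1,L5,L7}

Answer: ["L1", "L5", "L7"]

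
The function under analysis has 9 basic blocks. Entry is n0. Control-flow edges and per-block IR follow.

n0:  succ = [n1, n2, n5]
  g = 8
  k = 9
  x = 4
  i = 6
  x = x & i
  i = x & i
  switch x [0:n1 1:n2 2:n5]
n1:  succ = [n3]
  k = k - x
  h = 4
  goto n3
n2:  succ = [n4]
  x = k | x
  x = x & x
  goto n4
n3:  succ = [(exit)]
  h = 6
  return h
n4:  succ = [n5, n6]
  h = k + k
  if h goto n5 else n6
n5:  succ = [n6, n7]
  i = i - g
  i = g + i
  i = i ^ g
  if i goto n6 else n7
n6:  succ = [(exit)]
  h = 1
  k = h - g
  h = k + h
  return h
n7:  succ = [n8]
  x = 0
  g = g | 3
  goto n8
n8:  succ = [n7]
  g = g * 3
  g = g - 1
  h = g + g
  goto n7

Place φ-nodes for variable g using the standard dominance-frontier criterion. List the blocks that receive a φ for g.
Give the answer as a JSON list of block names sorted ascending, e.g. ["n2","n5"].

Answer: ["n7"]

Derivation:
idom tree: n1←n0 n2←n0 n3←n1 n4←n2 n5←n0 n6←n0 n7←n5 n8←n7
Join-block Dom:
  n5: preds {n0,n4}: {n0} ∩ {n0,n2,n4} = {n0}; idom=n0
  n6: preds {n4,n5}: {n0,n2,n4} ∩ {n0,n5} = {n0}; idom=n0
  n7: preds {n5,n8}: {n0,n5} ∩ {n0,n5,n7,n8} = {n0,n5}; idom=n5

DF walk-up:
  join n5 pred n0: · stop@n0
  join n5 pred n4: n4→n2 stop@n0
  join n6 pred n4: n4→n2 stop@n0
  join n6 pred n5: n5 stop@n0
  join n7 pred n5: · stop@n5
  join n7 pred n8: n8→n7 stop@n5
  n0 → ∅
  n1 → ∅
  n2 → {n5,n6}
  n3 → ∅
  n4 → {n5,n6}
  n5 → {n6}
  n6 → ∅
  n7 → {n7}
  n8 → {n7}

φ for g: defs {n0,n7,n8}
  DF⁺ = {n7}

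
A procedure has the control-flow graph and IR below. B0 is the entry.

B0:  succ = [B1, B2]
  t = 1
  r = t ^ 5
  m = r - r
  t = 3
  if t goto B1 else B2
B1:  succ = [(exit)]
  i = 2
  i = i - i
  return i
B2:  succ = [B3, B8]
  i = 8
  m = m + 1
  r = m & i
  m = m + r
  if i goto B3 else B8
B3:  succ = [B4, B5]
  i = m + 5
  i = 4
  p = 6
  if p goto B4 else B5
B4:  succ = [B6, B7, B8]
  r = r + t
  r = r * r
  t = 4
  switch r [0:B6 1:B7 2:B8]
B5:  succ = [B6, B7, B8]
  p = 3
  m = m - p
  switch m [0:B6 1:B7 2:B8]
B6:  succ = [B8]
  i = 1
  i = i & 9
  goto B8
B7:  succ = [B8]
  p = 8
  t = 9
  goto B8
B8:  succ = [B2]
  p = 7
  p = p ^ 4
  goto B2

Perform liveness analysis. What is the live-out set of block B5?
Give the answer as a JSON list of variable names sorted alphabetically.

Answer: ["m", "t"]

Analysis:
Per-block:
  B0 def {m,r,t} use ∅
  B1 def {i} use ∅
  B2 def {i,m,r} use {m}
  B3 def {i,p} use {m}
  B4 def {r,t} use {r,t}
  B5 def {m,p} use {m}
  B6 def {i} use ∅
  B7 def {p,t} use ∅
  B8 def {p} use ∅

Live sets:
  live B0: ∅→{m,t}
  live B1: ∅→∅
  live B2: {m,t}→{m,r,t}
  live B3: {m,r,t}→{m,r,t}
  live B4: {m,r,t}→{m,t}
  live B5: {m,t}→{m,t}
  live B6: {m,t}→{m,t}
  live B7: {m}→{m,t}
  live B8: {m,t}→{m,t}

live-out(B5) = ["m", "t"]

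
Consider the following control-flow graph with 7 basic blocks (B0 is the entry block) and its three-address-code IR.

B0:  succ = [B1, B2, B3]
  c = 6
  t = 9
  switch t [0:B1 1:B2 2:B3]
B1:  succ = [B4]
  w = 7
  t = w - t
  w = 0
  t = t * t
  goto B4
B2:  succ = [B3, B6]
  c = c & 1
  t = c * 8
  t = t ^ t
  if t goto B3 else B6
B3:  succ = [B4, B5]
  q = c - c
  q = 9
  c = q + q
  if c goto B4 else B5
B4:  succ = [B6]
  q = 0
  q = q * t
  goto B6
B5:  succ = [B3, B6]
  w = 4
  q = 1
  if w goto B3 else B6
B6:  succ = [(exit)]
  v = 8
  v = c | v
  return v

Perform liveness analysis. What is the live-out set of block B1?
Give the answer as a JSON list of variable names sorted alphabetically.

Answer: ["c", "t"]

Working:
def/use:
  B0: def={c,t} ue=∅
  B1: def={t,w} ue={t}
  B2: def={c,t} ue={c}
  B3: def={c,q} ue={c}
  B4: def={q} ue={t}
  B5: def={q,w} ue=∅
  B6: def={v} ue={c}

Live sets:
  B0 li=∅ lo={c,t}
  B1 li={c,t} lo={c,t}
  B2 li={c} lo={c,t}
  B3 li={c,t} lo={c,t}
  B4 li={c,t} lo={c}
  B5 li={c,t} lo={c,t}
  B6 li={c} lo=∅

live-out(B1) = ["c", "t"]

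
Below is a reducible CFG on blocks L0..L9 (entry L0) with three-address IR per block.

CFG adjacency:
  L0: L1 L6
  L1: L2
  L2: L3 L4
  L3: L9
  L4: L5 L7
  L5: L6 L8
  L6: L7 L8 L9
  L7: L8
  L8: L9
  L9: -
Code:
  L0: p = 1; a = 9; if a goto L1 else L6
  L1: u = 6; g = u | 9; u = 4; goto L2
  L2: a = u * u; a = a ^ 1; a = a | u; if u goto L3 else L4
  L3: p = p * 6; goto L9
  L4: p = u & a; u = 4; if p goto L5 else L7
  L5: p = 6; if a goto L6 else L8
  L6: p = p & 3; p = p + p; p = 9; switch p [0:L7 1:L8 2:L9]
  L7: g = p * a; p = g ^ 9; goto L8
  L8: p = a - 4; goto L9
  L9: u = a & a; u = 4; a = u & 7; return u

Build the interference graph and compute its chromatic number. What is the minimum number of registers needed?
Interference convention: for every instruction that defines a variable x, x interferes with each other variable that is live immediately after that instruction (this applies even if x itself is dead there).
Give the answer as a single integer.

Answer: 3

Working:
def/use:
  L0: def={a,p} ue=∅
  L1: def={g,u} ue=∅
  L2: def={a} ue={u}
  L3: def={p} ue={p}
  L4: def={p,u} ue={a,u}
  L5: def={p} ue={a}
  L6: def={p} ue={p}
  L7: def={g,p} ue={a,p}
  L8: def={p} ue={a}
  L9: def={a,u} ue={a}

Liveness:
  L0 li=∅ lo={a,p}
  L1 li={p} lo={p,u}
  L2 li={p,u} lo={a,p,u}
  L3 li={a,p} lo={a}
  L4 li={a,u} lo={a,p}
  L5 li={a} lo={a,p}
  L6 li={a,p} lo={a,p}
  L7 li={a,p} lo={a}
  L8 li={a} lo={a}
  L9 li={a} lo=∅

Interference:
  a: {g,p,u}
  g: {a,p}
  p: {a,g,u}
  u: {a,p}

Chromatic number:
  {a,g,p} pairwise interfere (3-clique) ⇒ χ ≥ 3
  3-colouring: c0={a}  c1={p}  c2={g,u}
  χ = 3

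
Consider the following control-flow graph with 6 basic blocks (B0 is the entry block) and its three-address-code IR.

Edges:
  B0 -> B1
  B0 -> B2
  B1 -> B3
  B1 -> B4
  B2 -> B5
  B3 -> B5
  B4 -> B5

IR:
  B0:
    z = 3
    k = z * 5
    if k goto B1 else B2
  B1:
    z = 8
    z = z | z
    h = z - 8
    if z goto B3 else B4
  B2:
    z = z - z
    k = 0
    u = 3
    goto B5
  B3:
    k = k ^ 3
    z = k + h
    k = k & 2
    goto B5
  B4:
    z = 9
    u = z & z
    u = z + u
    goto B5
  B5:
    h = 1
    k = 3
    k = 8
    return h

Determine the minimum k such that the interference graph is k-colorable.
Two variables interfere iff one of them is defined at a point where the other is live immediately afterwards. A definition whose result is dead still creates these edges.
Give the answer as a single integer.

Per-block:
  B0 def {k,z} use ∅
  B1 def {h,z} use ∅
  B2 def {k,u,z} use {z}
  B3 def {k,z} use {h,k}
  B4 def {u,z} use ∅
  B5 def {h,k} use ∅

Backward fixpoint:
  live B0: ∅→{k,z}
  live B1: {k}→{h,k}
  live B2: {z}→∅
  live B3: {h,k}→∅
  live B4: ∅→∅
  live B5: ∅→∅

Conflict graph:
  h: {k,z}
  k: {h,z}
  u: {z}
  z: {h,k,u}

Registers:
  clique {h,k,z} ⇒ need ≥ 3
  3-colouring: R0={z}  R1={h,u}  R2={k}
  χ = 3

Answer: 3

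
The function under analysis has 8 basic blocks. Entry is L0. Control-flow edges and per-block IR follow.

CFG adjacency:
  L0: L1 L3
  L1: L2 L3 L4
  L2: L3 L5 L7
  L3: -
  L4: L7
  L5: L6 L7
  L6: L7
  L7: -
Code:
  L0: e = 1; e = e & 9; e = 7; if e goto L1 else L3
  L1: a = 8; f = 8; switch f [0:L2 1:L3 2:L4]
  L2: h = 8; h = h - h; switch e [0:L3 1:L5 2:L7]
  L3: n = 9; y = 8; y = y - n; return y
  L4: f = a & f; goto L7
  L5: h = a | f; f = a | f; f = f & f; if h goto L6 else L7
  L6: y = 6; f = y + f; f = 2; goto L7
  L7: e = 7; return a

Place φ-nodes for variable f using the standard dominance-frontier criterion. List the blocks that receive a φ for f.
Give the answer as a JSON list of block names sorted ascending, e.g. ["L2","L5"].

idom tree: L1←L0 L2←L1 L3←L0 L4←L1 L5←L2 L6←L5 L7←L1
Dom at joins:
  L3: preds {L0,L1,L2}: {L0} ∩ {L0,L1} ∩ {L0,L1,L2} = {L0}; idom=L0
  L7: preds {L2,L4,L5,L6}: {L0,L1,L2} ∩ {L0,L1,L4} ∩ {L0,L1,L2,L5} ∩ {L0,L1,L2,L5,L6} = {L0,L1}; idom=L1

DF walk-up:
  join L3 pred L0: · stop@L0
  join L3 pred L1: L1 stop@L0
  join L3 pred L2: L2→L1 stop@L0
  join L7 pred L2: L2 stop@L1
  join L7 pred L4: L4 stop@L1
  join L7 pred L5: L5→L2 stop@L1
  join L7 pred L6: L6→L5→L2 stop@L1
  DF(L0)=∅
  DF(L1)={L3}
  DF(L2)={L3,L7}
  DF(L3)=∅
  DF(L4)={L7}
  DF(L5)={L7}
  DF(L6)={L7}
  DF(L7)=∅

φ for f: defs {L1,L4,L5,L6}
  DF⁺ = {L3,L7}

Answer: ["L3", "L7"]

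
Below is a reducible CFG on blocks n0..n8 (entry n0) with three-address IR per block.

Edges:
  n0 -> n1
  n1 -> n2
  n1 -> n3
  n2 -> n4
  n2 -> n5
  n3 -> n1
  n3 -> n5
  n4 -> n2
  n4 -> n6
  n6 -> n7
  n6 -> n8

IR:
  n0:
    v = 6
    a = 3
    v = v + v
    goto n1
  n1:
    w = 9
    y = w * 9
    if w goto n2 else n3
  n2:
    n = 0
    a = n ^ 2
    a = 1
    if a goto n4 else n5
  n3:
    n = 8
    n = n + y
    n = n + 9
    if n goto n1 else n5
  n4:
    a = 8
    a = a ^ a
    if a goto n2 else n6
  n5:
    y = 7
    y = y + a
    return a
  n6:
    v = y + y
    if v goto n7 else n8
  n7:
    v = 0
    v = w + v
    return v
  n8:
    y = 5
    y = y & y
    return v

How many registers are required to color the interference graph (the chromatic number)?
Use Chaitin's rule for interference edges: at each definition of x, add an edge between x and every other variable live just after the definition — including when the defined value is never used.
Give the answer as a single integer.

Per-block:
  n0: {a,v} / ∅
  n1: {w,y} / ∅
  n2: {a,n} / ∅
  n3: {n} / {y}
  n4: {a} / ∅
  n5: {y} / {a}
  n6: {v} / {y}
  n7: {v} / {w}
  n8: {y} / {v}

Liveness:
  live n0: ∅→{a}
  live n1: {a}→{a,w,y}
  live n2: {w,y}→{a,w,y}
  live n3: {a,y}→{a}
  live n4: {w,y}→{w,y}
  live n5: {a}→∅
  live n6: {w,y}→{v,w}
  live n7: {w}→∅
  live n8: {v}→∅

Interfere edges:
  a — {n,v,w,y}
  n — {a,w,y}
  v — {a,w,y}
  w — {a,n,v,y}
  y — {a,n,v,w}

Registers:
  lower bound: {a,n,w,y} mutually conflict ⇒ χ ≥ 4
  4-colouring: R0={a}  R1={w}  R2={y}  R3={n,v}
  χ = 4

Answer: 4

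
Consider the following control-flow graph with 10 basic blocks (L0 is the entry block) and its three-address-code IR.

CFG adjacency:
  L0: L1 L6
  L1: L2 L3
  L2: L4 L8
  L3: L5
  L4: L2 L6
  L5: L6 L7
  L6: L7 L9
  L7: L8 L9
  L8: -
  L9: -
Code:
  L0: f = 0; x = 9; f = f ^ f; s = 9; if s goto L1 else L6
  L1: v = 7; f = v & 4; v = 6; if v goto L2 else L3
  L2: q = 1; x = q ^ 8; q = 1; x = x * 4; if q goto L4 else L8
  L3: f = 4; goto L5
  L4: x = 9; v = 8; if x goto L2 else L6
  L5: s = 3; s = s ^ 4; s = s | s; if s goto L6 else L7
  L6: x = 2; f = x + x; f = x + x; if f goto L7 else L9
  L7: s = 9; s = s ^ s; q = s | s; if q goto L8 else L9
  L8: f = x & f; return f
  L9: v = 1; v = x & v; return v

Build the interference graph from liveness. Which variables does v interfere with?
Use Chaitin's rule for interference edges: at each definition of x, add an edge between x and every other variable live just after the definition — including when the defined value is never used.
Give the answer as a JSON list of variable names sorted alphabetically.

Answer: ["f", "x"]

Derivation:
Per-block:
  L0 def {f,s,x} use ∅
  L1 def {f,v} use ∅
  L2 def {q,x} use ∅
  L3 def {f} use ∅
  L4 def {v,x} use ∅
  L5 def {s} use ∅
  L6 def {f,x} use ∅
  L7 def {q,s} use ∅
  L8 def {f} use {f,x}
  L9 def {v} use {x}

Backward fixpoint:
  L0 li=∅ lo={x}
  L1 li={x} lo={f,x}
  L2 li={f} lo={f,x}
  L3 li={x} lo={f,x}
  L4 li={f} lo={f}
  L5 li={f,x} lo={f,x}
  L6 li=∅ lo={f,x}
  L7 li={f,x} lo={f,x}
  L8 li={f,x} lo=∅
  L9 li={x} lo=∅

Interference:
  f — {q,s,v,x}
  q — {f,x}
  s — {f,x}
  v — {f,x}
  x — {f,q,s,v}

N(v) = ["f", "x"]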